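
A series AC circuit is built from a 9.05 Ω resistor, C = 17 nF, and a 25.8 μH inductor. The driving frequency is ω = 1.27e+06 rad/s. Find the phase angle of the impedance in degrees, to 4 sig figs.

-56.26°

X_L = ωL = 32.77 Ω
X_C = 1/(ωC) = 46.32 Ω
Net reactance X = X_L − X_C = -13.55 Ω
Z = 9.050 − j13.55 Ω
|Z| = √(9.050² + 13.55²) = 16.30 Ω
∠Z = arctan(-13.55/9.050) = -56.26°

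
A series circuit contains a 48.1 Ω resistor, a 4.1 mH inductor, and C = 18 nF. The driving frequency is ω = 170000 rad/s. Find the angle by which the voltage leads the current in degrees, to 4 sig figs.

X_L = ωL = 697.0 Ω
X_C = 1/(ωC) = 326.8 Ω
Net reactance X = X_L − X_C = 370.2 Ω
Z = 48.10 + j370.2 Ω
|Z| = √(48.10² + 370.2²) = 373.3 Ω
∠Z = arctan(370.2/48.10) = 82.60°

82.60°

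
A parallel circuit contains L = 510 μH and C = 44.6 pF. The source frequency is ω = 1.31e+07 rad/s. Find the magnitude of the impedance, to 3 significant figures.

2300 Ω

X_L = ωL = 6680 Ω
X_C = 1/(ωC) = 1710 Ω
Parallel: admittances add. Y = 1/(jωL) + jωC
Y = (0 + j0.000435) S
|Y| = 0.000435 S → |Z| = 1/|Y| = 2300 Ω, ∠Z = −∠Y = -90.0°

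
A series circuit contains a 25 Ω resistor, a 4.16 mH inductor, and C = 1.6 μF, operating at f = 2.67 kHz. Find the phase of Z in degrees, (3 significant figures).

ω = 2πf = 16780 rad/s
X_L = ωL = 69.8 Ω
X_C = 1/(ωC) = 37.3 Ω
Net reactance X = X_L − X_C = 32.5 Ω
Z = 25.0 + j32.5 Ω
|Z| = √(25.0² + 32.5²) = 41.0 Ω
∠Z = arctan(32.5/25.0) = 52.5°

52.5°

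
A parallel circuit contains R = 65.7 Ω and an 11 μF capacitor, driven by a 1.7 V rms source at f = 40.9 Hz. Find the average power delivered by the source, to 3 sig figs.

ω = 2πf = 257.0 rad/s
X_C = 1/(ωC) = 354 Ω
Parallel: admittances add. Y = 1/R + jωC
Y = (0.0152 + j0.00283) S
|Y| = 0.0155 S → |Z| = 1/|Y| = 64.6 Ω, ∠Z = −∠Y = -10.5°
I = V/|Z| = 26.3 mA
P = VI cos φ = 1.7 × 0.0263 × cos(-10.5°) = 44.0 mW

44.0 mW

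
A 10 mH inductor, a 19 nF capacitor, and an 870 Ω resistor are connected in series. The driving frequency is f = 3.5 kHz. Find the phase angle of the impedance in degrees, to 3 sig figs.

ω = 2πf = 21990 rad/s
X_L = ωL = 220 Ω
X_C = 1/(ωC) = 2390 Ω
Net reactance X = X_L − X_C = -2170 Ω
Z = 870 − j2170 Ω
|Z| = √(870² + 2170²) = 2340 Ω
∠Z = arctan(-2170/870) = -68.2°

-68.2°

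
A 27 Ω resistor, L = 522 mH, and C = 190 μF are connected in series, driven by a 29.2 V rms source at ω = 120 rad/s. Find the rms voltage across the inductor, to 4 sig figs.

X_L = ωL = 62.64 Ω
X_C = 1/(ωC) = 43.86 Ω
Net reactance X = X_L − X_C = 18.78 Ω
Z = 27.00 + j18.78 Ω
|Z| = √(27.00² + 18.78²) = 32.89 Ω
I = V/|Z| = 887.8 mA
V_L = I·|Z_L| = 0.8878 × 62.64 = 55.61 V

55.61 V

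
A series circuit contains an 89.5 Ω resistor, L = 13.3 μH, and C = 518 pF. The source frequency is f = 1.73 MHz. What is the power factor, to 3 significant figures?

0.938

ω = 2πf = 1.087e+07 rad/s
X_L = ωL = 145 Ω
X_C = 1/(ωC) = 178 Ω
Net reactance X = X_L − X_C = -33.0 Ω
Z = 89.5 − j33.0 Ω
|Z| = √(89.5² + 33.0²) = 95.4 Ω
∠Z = arctan(-33.0/89.5) = -20.3°
cos φ = cos(-20.3°) = 0.938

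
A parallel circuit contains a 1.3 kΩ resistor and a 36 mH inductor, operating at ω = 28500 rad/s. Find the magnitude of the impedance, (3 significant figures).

805 Ω

X_L = ωL = 1030 Ω
Parallel: admittances add. Y = 1/R + 1/(jωL)
Y = (0.000769 − j0.000975) S
|Y| = 0.00124 S → |Z| = 1/|Y| = 805 Ω, ∠Z = −∠Y = 51.7°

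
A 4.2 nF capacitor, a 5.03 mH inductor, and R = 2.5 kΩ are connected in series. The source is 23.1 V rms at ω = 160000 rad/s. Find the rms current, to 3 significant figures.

X_L = ωL = 805 Ω
X_C = 1/(ωC) = 1490 Ω
Net reactance X = X_L − X_C = -683 Ω
Z = 2500 − j683 Ω
|Z| = √(2500² + 683²) = 2590 Ω
I = V/|Z| = 23.1/2590 = 8.91 mA

8.91 mA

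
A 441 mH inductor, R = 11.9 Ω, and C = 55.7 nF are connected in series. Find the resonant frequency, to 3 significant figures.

1.02 kHz

ω₀ = 1/√(LC) = 1/√(0.441 × 5.57e-08) = 6380 rad/s
f₀ = ω₀/(2π) = 1.02 kHz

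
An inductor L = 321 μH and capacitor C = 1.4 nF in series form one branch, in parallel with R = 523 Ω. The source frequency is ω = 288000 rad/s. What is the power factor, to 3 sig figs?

0.977

X_L = ωL = 92.4 Ω
X_C = 1/(ωC) = 2480 Ω
Branch 1: Z₁ = R = 523 Ω
Branch 2 (series LC): Z₂ = j(X_L − X_C) = −j2390 Ω
Parallel: Z = Z₁Z₂/(Z₁+Z₂), |Z| = 511 Ω, ∠Z = -12.4°
cos φ = cos(-12.4°) = 0.977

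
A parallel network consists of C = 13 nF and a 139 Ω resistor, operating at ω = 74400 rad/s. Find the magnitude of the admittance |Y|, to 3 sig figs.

7.26 mS

X_C = 1/(ωC) = 1030 Ω
Parallel: admittances add. Y = 1/R + jωC
Y = (0.00719 + j0.000967) S
|Y| = 0.00726 S → |Z| = 1/|Y| = 138 Ω, ∠Z = −∠Y = -7.66°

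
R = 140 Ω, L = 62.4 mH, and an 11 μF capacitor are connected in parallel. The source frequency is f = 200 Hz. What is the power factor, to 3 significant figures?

0.989

ω = 2πf = 1257 rad/s
X_L = ωL = 78.4 Ω
X_C = 1/(ωC) = 72.3 Ω
Parallel: admittances add. Y = 1/R + 1/(jωL) + jωC
Y = (0.00714 + j0.00107) S
|Y| = 0.00722 S → |Z| = 1/|Y| = 138 Ω, ∠Z = −∠Y = -8.52°
cos φ = cos(-8.52°) = 0.989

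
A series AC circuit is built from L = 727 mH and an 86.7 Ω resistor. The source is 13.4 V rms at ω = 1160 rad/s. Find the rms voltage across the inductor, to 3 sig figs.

X_L = ωL = 843 Ω
Z = 86.7 + j843 Ω
|Z| = √(86.7² + 843²) = 848 Ω
I = V/|Z| = 15.8 mA
V_L = I·|Z_L| = 0.0158 × 843 = 13.3 V

13.3 V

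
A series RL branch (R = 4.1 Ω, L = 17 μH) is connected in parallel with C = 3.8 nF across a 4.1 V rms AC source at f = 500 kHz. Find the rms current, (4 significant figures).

27.99 mA

ω = 2πf = 3.142e+06 rad/s
X_L = ωL = 53.41 Ω
X_C = 1/(ωC) = 83.77 Ω
Branch 1 (R+jX_L): Z₁ = 4.100 + j53.41 Ω, |Z₁| = 53.56 Ω
Branch 2 (−jX_C): Z₂ = −j83.77 Ω
Parallel: Z = Z₁Z₂/(Z₁+Z₂), |Z| = 146.5 Ω, ∠Z = 77.92°
I = V/|Z| = 4.1/146.5 = 27.99 mA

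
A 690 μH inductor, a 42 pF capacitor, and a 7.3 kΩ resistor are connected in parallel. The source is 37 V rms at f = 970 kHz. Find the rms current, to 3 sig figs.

5.11 mA

ω = 2πf = 6.095e+06 rad/s
X_L = ωL = 4210 Ω
X_C = 1/(ωC) = 3910 Ω
Parallel: admittances add. Y = 1/R + 1/(jωL) + jωC
Y = (0.000137 + j1.82e-05) S
|Y| = 0.000138 S → |Z| = 1/|Y| = 7240 Ω, ∠Z = −∠Y = -7.56°
I = V/|Z| = 37/7240 = 5.11 mA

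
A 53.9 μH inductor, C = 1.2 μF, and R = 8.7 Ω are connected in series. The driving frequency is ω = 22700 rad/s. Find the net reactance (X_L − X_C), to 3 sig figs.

-35.5 Ω

X_L = ωL = 1.22 Ω
X_C = 1/(ωC) = 36.7 Ω
X = 1.22 − 36.7 = -35.5 Ω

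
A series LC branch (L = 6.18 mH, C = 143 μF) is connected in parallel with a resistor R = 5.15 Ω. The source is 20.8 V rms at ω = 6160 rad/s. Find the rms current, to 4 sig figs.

X_L = ωL = 38.07 Ω
X_C = 1/(ωC) = 1.135 Ω
Branch 1: Z₁ = R = 5.150 Ω
Branch 2 (series LC): Z₂ = j(X_L − X_C) = j36.93 Ω
Parallel: Z = Z₁Z₂/(Z₁+Z₂), |Z| = 5.101 Ω, ∠Z = 7.938°
I = V/|Z| = 20.8/5.101 = 4.078 A

4.078 A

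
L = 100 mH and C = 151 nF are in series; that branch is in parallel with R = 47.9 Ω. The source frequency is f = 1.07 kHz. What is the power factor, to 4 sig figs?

0.9885

ω = 2πf = 6723 rad/s
X_L = ωL = 672.3 Ω
X_C = 1/(ωC) = 985.1 Ω
Branch 1: Z₁ = R = 47.90 Ω
Branch 2 (series LC): Z₂ = j(X_L − X_C) = −j312.8 Ω
Parallel: Z = Z₁Z₂/(Z₁+Z₂), |Z| = 47.35 Ω, ∠Z = -8.708°
cos φ = cos(-8.708°) = 0.9885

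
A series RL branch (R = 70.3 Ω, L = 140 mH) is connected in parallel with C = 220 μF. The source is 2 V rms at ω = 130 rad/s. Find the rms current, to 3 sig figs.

56.9 mA

X_L = ωL = 18.2 Ω
X_C = 1/(ωC) = 35.0 Ω
Branch 1 (R+jX_L): Z₁ = 70.3 + j18.2 Ω, |Z₁| = 72.6 Ω
Branch 2 (−jX_C): Z₂ = −j35.0 Ω
Parallel: Z = Z₁Z₂/(Z₁+Z₂), |Z| = 35.1 Ω, ∠Z = -62.1°
I = V/|Z| = 2/35.1 = 56.9 mA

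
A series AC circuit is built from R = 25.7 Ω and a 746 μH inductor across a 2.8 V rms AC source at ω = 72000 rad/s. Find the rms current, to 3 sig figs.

47.0 mA

X_L = ωL = 53.7 Ω
Z = 25.7 + j53.7 Ω
|Z| = √(25.7² + 53.7²) = 59.5 Ω
I = V/|Z| = 2.8/59.5 = 47.0 mA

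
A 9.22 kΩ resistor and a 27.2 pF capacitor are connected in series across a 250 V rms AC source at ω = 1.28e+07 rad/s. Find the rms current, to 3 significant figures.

25.9 mA

X_C = 1/(ωC) = 2870 Ω
Z = 9220 − j2870 Ω
|Z| = √(9220² + 2870²) = 9660 Ω
I = V/|Z| = 250/9660 = 25.9 mA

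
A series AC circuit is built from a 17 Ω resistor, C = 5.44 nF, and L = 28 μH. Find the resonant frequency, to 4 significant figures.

407.8 kHz

ω₀ = 1/√(LC) = 1/√(2.8e-05 × 5.44e-09) = 2.562e+06 rad/s
f₀ = ω₀/(2π) = 407.8 kHz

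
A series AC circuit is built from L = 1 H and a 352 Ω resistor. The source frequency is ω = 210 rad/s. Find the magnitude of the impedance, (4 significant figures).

409.9 Ω

X_L = ωL = 210.0 Ω
Z = 352.0 + j210.0 Ω
|Z| = √(352.0² + 210.0²) = 409.9 Ω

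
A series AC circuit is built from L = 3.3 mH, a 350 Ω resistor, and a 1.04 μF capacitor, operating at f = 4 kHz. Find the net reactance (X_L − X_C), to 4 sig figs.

44.68 Ω

ω = 2πf = 25130 rad/s
X_L = ωL = 82.94 Ω
X_C = 1/(ωC) = 38.26 Ω
X = 82.94 − 38.26 = 44.68 Ω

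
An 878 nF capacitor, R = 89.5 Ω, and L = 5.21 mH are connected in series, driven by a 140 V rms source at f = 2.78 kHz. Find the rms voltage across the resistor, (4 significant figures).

ω = 2πf = 17470 rad/s
X_L = ωL = 91.00 Ω
X_C = 1/(ωC) = 65.20 Ω
Net reactance X = X_L − X_C = 25.80 Ω
Z = 89.50 + j25.80 Ω
|Z| = √(89.50² + 25.80²) = 93.14 Ω
I = V/|Z| = 1.503 A
V_R = I·|Z_R| = 1.503 × 89.50 = 134.5 V

134.5 V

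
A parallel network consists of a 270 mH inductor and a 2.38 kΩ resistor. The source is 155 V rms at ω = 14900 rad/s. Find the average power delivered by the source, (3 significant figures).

10.1 W

X_L = ωL = 4020 Ω
Parallel: admittances add. Y = 1/R + 1/(jωL)
Y = (0.000420 − j0.000249) S
|Y| = 0.000488 S → |Z| = 1/|Y| = 2050 Ω, ∠Z = −∠Y = 30.6°
I = V/|Z| = 75.7 mA
P = VI cos φ = 155 × 0.0757 × cos(30.6°) = 10.1 W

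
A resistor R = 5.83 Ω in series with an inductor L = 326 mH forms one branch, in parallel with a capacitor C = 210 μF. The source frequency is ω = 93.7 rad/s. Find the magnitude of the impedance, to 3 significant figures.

74.9 Ω

X_L = ωL = 30.5 Ω
X_C = 1/(ωC) = 50.8 Ω
Branch 1 (R+jX_L): Z₁ = 5.83 + j30.5 Ω, |Z₁| = 31.1 Ω
Branch 2 (−jX_C): Z₂ = −j50.8 Ω
Parallel: Z = Z₁Z₂/(Z₁+Z₂), |Z| = 74.9 Ω, ∠Z = 63.2°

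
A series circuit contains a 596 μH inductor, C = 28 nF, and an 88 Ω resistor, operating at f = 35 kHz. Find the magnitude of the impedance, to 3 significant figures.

ω = 2πf = 219900 rad/s
X_L = ωL = 131 Ω
X_C = 1/(ωC) = 162 Ω
Net reactance X = X_L − X_C = -31.3 Ω
Z = 88.0 − j31.3 Ω
|Z| = √(88.0² + 31.3²) = 93.4 Ω

93.4 Ω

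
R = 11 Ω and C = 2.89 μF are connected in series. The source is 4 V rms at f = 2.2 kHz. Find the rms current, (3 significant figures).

ω = 2πf = 13820 rad/s
X_C = 1/(ωC) = 25.0 Ω
Z = 11.0 − j25.0 Ω
|Z| = √(11.0² + 25.0²) = 27.3 Ω
I = V/|Z| = 4/27.3 = 146 mA

146 mA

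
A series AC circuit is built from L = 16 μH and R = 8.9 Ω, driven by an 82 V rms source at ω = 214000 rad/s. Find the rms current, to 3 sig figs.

X_L = ωL = 3.42 Ω
Z = 8.90 + j3.42 Ω
|Z| = √(8.90² + 3.42²) = 9.54 Ω
I = V/|Z| = 82/9.54 = 8.60 A

8.60 A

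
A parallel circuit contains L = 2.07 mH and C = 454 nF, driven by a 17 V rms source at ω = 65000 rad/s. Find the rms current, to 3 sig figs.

375 mA

X_L = ωL = 135 Ω
X_C = 1/(ωC) = 33.9 Ω
Parallel: admittances add. Y = 1/(jωL) + jωC
Y = (0 + j0.0221) S
|Y| = 0.0221 S → |Z| = 1/|Y| = 45.3 Ω, ∠Z = −∠Y = -90.0°
I = V/|Z| = 17/45.3 = 375 mA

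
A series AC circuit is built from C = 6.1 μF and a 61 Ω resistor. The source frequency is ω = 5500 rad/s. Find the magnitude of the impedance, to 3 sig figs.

67.9 Ω

X_C = 1/(ωC) = 29.8 Ω
Z = 61.0 − j29.8 Ω
|Z| = √(61.0² + 29.8²) = 67.9 Ω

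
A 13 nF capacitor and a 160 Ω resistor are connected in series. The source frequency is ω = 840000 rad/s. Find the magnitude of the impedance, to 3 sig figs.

184 Ω

X_C = 1/(ωC) = 91.6 Ω
Z = 160 − j91.6 Ω
|Z| = √(160² + 91.6²) = 184 Ω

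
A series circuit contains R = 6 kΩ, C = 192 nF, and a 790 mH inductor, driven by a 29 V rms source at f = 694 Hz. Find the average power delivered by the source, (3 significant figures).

ω = 2πf = 4361 rad/s
X_L = ωL = 3440 Ω
X_C = 1/(ωC) = 1190 Ω
Net reactance X = X_L − X_C = 2250 Ω
Z = 6000 + j2250 Ω
|Z| = √(6000² + 2250²) = 6410 Ω
∠Z = arctan(2250/6000) = 20.6°
I = V/|Z| = 4.53 mA
P = VI cos φ = 29 × 0.00453 × cos(20.6°) = 123 mW

123 mW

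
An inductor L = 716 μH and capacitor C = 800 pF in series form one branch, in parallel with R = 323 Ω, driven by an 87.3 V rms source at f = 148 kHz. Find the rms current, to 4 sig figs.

ω = 2πf = 929900 rad/s
X_L = ωL = 665.8 Ω
X_C = 1/(ωC) = 1344 Ω
Branch 1: Z₁ = R = 323.0 Ω
Branch 2 (series LC): Z₂ = j(X_L − X_C) = −j678.4 Ω
Parallel: Z = Z₁Z₂/(Z₁+Z₂), |Z| = 291.6 Ω, ∠Z = -25.46°
I = V/|Z| = 87.3/291.6 = 299.4 mA

299.4 mA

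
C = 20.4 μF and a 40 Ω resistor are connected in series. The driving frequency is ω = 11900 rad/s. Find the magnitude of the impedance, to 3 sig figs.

40.2 Ω

X_C = 1/(ωC) = 4.12 Ω
Z = 40.0 − j4.12 Ω
|Z| = √(40.0² + 4.12²) = 40.2 Ω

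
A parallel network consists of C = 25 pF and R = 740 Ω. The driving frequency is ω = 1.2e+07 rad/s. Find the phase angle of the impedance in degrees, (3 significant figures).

-12.5°

X_C = 1/(ωC) = 3330 Ω
Parallel: admittances add. Y = 1/R + jωC
Y = (0.00135 + j0.000300) S
|Y| = 0.00138 S → |Z| = 1/|Y| = 722 Ω, ∠Z = −∠Y = -12.5°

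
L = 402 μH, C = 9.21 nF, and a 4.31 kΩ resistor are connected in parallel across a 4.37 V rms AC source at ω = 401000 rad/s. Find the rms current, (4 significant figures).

11.02 mA

X_L = ωL = 161.2 Ω
X_C = 1/(ωC) = 270.8 Ω
Parallel: admittances add. Y = 1/R + 1/(jωL) + jωC
Y = (0.0002320 − j0.002510) S
|Y| = 0.002521 S → |Z| = 1/|Y| = 396.7 Ω, ∠Z = −∠Y = 84.72°
I = V/|Z| = 4.37/396.7 = 11.02 mA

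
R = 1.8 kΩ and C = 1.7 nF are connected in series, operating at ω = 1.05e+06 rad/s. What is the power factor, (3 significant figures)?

0.955

X_C = 1/(ωC) = 560 Ω
Z = 1800 − j560 Ω
|Z| = √(1800² + 560²) = 1890 Ω
∠Z = arctan(-560/1800) = -17.3°
cos φ = cos(-17.3°) = 0.955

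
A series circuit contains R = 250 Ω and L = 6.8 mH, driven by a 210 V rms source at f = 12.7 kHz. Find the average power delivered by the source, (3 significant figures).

30.9 W

ω = 2πf = 79800 rad/s
X_L = ωL = 543 Ω
Z = 250 + j543 Ω
|Z| = √(250² + 543²) = 597 Ω
∠Z = arctan(543/250) = 65.3°
I = V/|Z| = 352 mA
P = VI cos φ = 210 × 0.352 × cos(65.3°) = 30.9 W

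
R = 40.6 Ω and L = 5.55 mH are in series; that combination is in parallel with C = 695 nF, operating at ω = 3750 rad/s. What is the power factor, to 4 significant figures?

X_L = ωL = 20.81 Ω
X_C = 1/(ωC) = 383.7 Ω
Branch 1 (R+jX_L): Z₁ = 40.60 + j20.81 Ω, |Z₁| = 45.62 Ω
Branch 2 (−jX_C): Z₂ = −j383.7 Ω
Parallel: Z = Z₁Z₂/(Z₁+Z₂), |Z| = 47.94 Ω, ∠Z = 20.76°
cos φ = cos(20.76°) = 0.9351

0.9351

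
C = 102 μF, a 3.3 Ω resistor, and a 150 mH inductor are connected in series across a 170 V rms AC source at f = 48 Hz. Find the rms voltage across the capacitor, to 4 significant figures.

420.2 V

ω = 2πf = 301.6 rad/s
X_L = ωL = 45.24 Ω
X_C = 1/(ωC) = 32.51 Ω
Net reactance X = X_L − X_C = 12.73 Ω
Z = 3.300 + j12.73 Ω
|Z| = √(3.300² + 12.73²) = 13.15 Ω
I = V/|Z| = 12.93 A
V_C = I·|Z_C| = 12.93 × 32.51 = 420.2 V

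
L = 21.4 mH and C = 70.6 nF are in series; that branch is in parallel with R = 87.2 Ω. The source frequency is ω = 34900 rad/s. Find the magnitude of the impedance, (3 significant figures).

X_L = ωL = 747 Ω
X_C = 1/(ωC) = 406 Ω
Branch 1: Z₁ = R = 87.2 Ω
Branch 2 (series LC): Z₂ = j(X_L − X_C) = j341 Ω
Parallel: Z = Z₁Z₂/(Z₁+Z₂), |Z| = 84.5 Ω, ∠Z = 14.3°

84.5 Ω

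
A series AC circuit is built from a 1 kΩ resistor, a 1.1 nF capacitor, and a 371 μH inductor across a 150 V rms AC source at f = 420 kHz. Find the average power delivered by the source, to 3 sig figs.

ω = 2πf = 2.639e+06 rad/s
X_L = ωL = 979 Ω
X_C = 1/(ωC) = 344 Ω
Net reactance X = X_L − X_C = 635 Ω
Z = 1000 + j635 Ω
|Z| = √(1000² + 635²) = 1180 Ω
∠Z = arctan(635/1000) = 32.4°
I = V/|Z| = 127 mA
P = VI cos φ = 150 × 0.127 × cos(32.4°) = 16.0 W

16.0 W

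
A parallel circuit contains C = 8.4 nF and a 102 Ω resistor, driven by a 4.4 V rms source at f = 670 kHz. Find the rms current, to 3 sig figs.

161 mA

ω = 2πf = 4.21e+06 rad/s
X_C = 1/(ωC) = 28.3 Ω
Parallel: admittances add. Y = 1/R + jωC
Y = (0.00980 + j0.0354) S
|Y| = 0.0367 S → |Z| = 1/|Y| = 27.3 Ω, ∠Z = −∠Y = -74.5°
I = V/|Z| = 4.4/27.3 = 161 mA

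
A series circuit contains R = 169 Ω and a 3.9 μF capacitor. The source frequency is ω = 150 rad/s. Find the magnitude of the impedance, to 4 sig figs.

1718 Ω

X_C = 1/(ωC) = 1709 Ω
Z = 169.0 − j1709 Ω
|Z| = √(169.0² + 1709²) = 1718 Ω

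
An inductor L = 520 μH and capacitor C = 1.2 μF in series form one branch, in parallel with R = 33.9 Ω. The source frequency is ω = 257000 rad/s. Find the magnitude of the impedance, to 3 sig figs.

32.8 Ω

X_L = ωL = 134 Ω
X_C = 1/(ωC) = 3.24 Ω
Branch 1: Z₁ = R = 33.9 Ω
Branch 2 (series LC): Z₂ = j(X_L − X_C) = j130 Ω
Parallel: Z = Z₁Z₂/(Z₁+Z₂), |Z| = 32.8 Ω, ∠Z = 14.6°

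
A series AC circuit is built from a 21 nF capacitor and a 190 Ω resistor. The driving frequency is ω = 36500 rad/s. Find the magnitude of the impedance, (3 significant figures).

X_C = 1/(ωC) = 1300 Ω
Z = 190 − j1300 Ω
|Z| = √(190² + 1300²) = 1320 Ω

1320 Ω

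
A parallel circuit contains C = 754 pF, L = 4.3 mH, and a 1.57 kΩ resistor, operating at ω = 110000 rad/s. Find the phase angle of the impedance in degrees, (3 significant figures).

72.6°

X_L = ωL = 473 Ω
X_C = 1/(ωC) = 12100 Ω
Parallel: admittances add. Y = 1/R + 1/(jωL) + jωC
Y = (0.000637 − j0.00203) S
|Y| = 0.00213 S → |Z| = 1/|Y| = 470 Ω, ∠Z = −∠Y = 72.6°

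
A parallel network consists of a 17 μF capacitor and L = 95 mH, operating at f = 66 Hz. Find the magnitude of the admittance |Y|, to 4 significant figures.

18.33 mS

ω = 2πf = 414.7 rad/s
X_L = ωL = 39.40 Ω
X_C = 1/(ωC) = 141.8 Ω
Parallel: admittances add. Y = 1/(jωL) + jωC
Y = (0 − j0.01833) S
|Y| = 0.01833 S → |Z| = 1/|Y| = 54.54 Ω, ∠Z = −∠Y = 90.00°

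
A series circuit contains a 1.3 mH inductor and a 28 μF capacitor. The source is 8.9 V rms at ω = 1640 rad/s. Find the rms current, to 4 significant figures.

X_L = ωL = 2.132 Ω
X_C = 1/(ωC) = 21.78 Ω
Net reactance X = X_L − X_C = -19.65 Ω
Z = − j19.65 Ω
|Z| = √(0² + 19.65²) = 19.65 Ω
I = V/|Z| = 8.9/19.65 = 453.0 mA

453.0 mA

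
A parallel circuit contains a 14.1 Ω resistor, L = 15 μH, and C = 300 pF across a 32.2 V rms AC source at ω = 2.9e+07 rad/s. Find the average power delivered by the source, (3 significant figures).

X_L = ωL = 435 Ω
X_C = 1/(ωC) = 115 Ω
Parallel: admittances add. Y = 1/R + 1/(jωL) + jωC
Y = (0.0709 + j0.00640) S
|Y| = 0.0712 S → |Z| = 1/|Y| = 14.0 Ω, ∠Z = −∠Y = -5.16°
I = V/|Z| = 2.29 A
P = VI cos φ = 32.2 × 2.29 × cos(-5.16°) = 73.5 W

73.5 W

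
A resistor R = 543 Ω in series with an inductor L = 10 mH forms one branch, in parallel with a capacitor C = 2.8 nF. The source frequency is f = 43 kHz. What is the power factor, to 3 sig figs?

0.176

ω = 2πf = 270200 rad/s
X_L = ωL = 2700 Ω
X_C = 1/(ωC) = 1320 Ω
Branch 1 (R+jX_L): Z₁ = 543 + j2700 Ω, |Z₁| = 2760 Ω
Branch 2 (−jX_C): Z₂ = −j1320 Ω
Parallel: Z = Z₁Z₂/(Z₁+Z₂), |Z| = 2460 Ω, ∠Z = -79.9°
cos φ = cos(-79.9°) = 0.176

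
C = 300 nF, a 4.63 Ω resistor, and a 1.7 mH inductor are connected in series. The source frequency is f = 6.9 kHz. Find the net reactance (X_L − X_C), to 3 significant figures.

-3.18 Ω

ω = 2πf = 43350 rad/s
X_L = ωL = 73.7 Ω
X_C = 1/(ωC) = 76.9 Ω
X = 73.7 − 76.9 = -3.18 Ω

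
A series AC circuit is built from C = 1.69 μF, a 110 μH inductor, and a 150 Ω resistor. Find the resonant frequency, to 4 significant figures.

11.67 kHz

ω₀ = 1/√(LC) = 1/√(0.00011 × 1.69e-06) = 73340 rad/s
f₀ = ω₀/(2π) = 11.67 kHz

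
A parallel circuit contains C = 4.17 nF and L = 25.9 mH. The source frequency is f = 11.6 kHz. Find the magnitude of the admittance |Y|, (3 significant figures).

226 μS

ω = 2πf = 72880 rad/s
X_L = ωL = 1890 Ω
X_C = 1/(ωC) = 3290 Ω
Parallel: admittances add. Y = 1/(jωL) + jωC
Y = (0 − j0.000226) S
|Y| = 0.000226 S → |Z| = 1/|Y| = 4430 Ω, ∠Z = −∠Y = 90.0°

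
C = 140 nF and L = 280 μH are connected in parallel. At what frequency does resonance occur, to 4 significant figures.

ω₀ = 1/√(LC) = 1/√(0.00028 × 1.4e-07) = 159700 rad/s
f₀ = ω₀/(2π) = 25.42 kHz

25.42 kHz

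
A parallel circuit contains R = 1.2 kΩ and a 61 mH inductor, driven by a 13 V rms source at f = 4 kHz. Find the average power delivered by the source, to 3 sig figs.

ω = 2πf = 25130 rad/s
X_L = ωL = 1530 Ω
Parallel: admittances add. Y = 1/R + 1/(jωL)
Y = (0.000833 − j0.000652) S
|Y| = 0.00106 S → |Z| = 1/|Y| = 945 Ω, ∠Z = −∠Y = 38.1°
I = V/|Z| = 13.8 mA
P = VI cos φ = 13 × 0.0138 × cos(38.1°) = 141 mW

141 mW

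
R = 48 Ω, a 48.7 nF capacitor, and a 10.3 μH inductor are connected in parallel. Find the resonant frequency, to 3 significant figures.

225 kHz

ω₀ = 1/√(LC) = 1/√(1.03e-05 × 4.87e-08) = 1.412e+06 rad/s
f₀ = ω₀/(2π) = 225 kHz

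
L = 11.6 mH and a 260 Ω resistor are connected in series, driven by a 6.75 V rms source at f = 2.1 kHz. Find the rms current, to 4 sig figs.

ω = 2πf = 13190 rad/s
X_L = ωL = 153.1 Ω
Z = 260.0 + j153.1 Ω
|Z| = √(260.0² + 153.1²) = 301.7 Ω
I = V/|Z| = 6.75/301.7 = 22.37 mA

22.37 mA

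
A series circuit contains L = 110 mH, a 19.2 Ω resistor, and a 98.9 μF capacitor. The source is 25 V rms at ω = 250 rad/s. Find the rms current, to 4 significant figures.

1.080 A

X_L = ωL = 27.50 Ω
X_C = 1/(ωC) = 40.44 Ω
Net reactance X = X_L − X_C = -12.94 Ω
Z = 19.20 − j12.94 Ω
|Z| = √(19.20² + 12.94²) = 23.16 Ω
I = V/|Z| = 25/23.16 = 1.080 A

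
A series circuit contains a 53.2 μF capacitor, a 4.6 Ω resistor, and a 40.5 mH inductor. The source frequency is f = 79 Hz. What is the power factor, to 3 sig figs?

0.251

ω = 2πf = 496.4 rad/s
X_L = ωL = 20.1 Ω
X_C = 1/(ωC) = 37.9 Ω
Net reactance X = X_L − X_C = -17.8 Ω
Z = 4.60 − j17.8 Ω
|Z| = √(4.60² + 17.8²) = 18.4 Ω
∠Z = arctan(-17.8/4.60) = -75.5°
cos φ = cos(-75.5°) = 0.251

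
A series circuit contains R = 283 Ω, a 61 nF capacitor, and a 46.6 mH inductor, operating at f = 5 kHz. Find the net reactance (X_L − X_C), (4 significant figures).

ω = 2πf = 31420 rad/s
X_L = ωL = 1464 Ω
X_C = 1/(ωC) = 521.8 Ω
X = 1464 − 521.8 = 942.2 Ω

942.2 Ω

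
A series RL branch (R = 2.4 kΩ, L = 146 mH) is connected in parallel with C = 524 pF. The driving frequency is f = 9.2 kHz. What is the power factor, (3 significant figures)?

0.366

ω = 2πf = 57810 rad/s
X_L = ωL = 8440 Ω
X_C = 1/(ωC) = 33000 Ω
Branch 1 (R+jX_L): Z₁ = 2400 + j8440 Ω, |Z₁| = 8770 Ω
Branch 2 (−jX_C): Z₂ = −j33000 Ω
Parallel: Z = Z₁Z₂/(Z₁+Z₂), |Z| = 11700 Ω, ∠Z = 68.5°
cos φ = cos(68.5°) = 0.366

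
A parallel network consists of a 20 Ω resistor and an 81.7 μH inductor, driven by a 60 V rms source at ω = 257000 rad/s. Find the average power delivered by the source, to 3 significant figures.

X_L = ωL = 21.0 Ω
Parallel: admittances add. Y = 1/R + 1/(jωL)
Y = (0.0500 − j0.0476) S
|Y| = 0.0691 S → |Z| = 1/|Y| = 14.5 Ω, ∠Z = −∠Y = 43.6°
I = V/|Z| = 4.14 A
P = VI cos φ = 60 × 4.14 × cos(43.6°) = 180 W

180 W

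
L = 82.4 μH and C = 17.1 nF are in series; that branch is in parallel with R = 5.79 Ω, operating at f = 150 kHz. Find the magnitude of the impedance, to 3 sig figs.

ω = 2πf = 942500 rad/s
X_L = ωL = 77.7 Ω
X_C = 1/(ωC) = 62.0 Ω
Branch 1: Z₁ = R = 5.79 Ω
Branch 2 (series LC): Z₂ = j(X_L − X_C) = j15.6 Ω
Parallel: Z = Z₁Z₂/(Z₁+Z₂), |Z| = 5.43 Ω, ∠Z = 20.3°

5.43 Ω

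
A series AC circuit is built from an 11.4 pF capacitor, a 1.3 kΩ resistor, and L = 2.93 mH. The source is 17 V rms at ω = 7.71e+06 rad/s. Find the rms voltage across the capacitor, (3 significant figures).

17.1 V

X_L = ωL = 22600 Ω
X_C = 1/(ωC) = 11400 Ω
Net reactance X = X_L − X_C = 11200 Ω
Z = 1300 + j11200 Ω
|Z| = √(1300² + 11200²) = 11300 Ω
I = V/|Z| = 1.51 mA
V_C = I·|Z_C| = 0.00151 × 11400 = 17.1 V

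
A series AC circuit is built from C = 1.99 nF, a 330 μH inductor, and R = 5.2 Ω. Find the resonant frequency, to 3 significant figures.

ω₀ = 1/√(LC) = 1/√(0.00033 × 1.99e-09) = 1.234e+06 rad/s
f₀ = ω₀/(2π) = 196 kHz

196 kHz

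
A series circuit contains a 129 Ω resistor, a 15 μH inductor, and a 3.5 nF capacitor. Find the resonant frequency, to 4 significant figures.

694.6 kHz

ω₀ = 1/√(LC) = 1/√(1.5e-05 × 3.5e-09) = 4.364e+06 rad/s
f₀ = ω₀/(2π) = 694.6 kHz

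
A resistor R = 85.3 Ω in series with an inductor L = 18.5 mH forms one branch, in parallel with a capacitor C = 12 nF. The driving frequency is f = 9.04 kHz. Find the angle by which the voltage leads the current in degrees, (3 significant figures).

ω = 2πf = 56800 rad/s
X_L = ωL = 1050 Ω
X_C = 1/(ωC) = 1470 Ω
Branch 1 (R+jX_L): Z₁ = 85.3 + j1050 Ω, |Z₁| = 1050 Ω
Branch 2 (−jX_C): Z₂ = −j1470 Ω
Parallel: Z = Z₁Z₂/(Z₁+Z₂), |Z| = 3640 Ω, ∠Z = 73.8°

73.8°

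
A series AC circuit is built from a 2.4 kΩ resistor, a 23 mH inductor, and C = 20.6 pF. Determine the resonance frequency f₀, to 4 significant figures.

ω₀ = 1/√(LC) = 1/√(0.023 × 2.06e-11) = 1.453e+06 rad/s
f₀ = ω₀/(2π) = 231.2 kHz

231.2 kHz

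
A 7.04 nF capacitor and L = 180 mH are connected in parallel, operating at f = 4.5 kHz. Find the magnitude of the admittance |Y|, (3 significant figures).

ω = 2πf = 28270 rad/s
X_L = ωL = 5090 Ω
X_C = 1/(ωC) = 5020 Ω
Parallel: admittances add. Y = 1/(jωL) + jωC
Y = (0 + j2.56e-06) S
|Y| = 2.56e-06 S → |Z| = 1/|Y| = 390000 Ω, ∠Z = −∠Y = -90.0°

2.56 μS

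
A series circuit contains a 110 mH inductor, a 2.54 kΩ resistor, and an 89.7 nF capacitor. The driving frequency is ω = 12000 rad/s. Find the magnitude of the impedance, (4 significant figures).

X_L = ωL = 1320 Ω
X_C = 1/(ωC) = 929.0 Ω
Net reactance X = X_L − X_C = 391.0 Ω
Z = 2540 + j391.0 Ω
|Z| = √(2540² + 391.0²) = 2570 Ω

2570 Ω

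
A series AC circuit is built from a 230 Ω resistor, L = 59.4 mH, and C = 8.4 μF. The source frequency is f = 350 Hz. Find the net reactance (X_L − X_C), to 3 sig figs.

ω = 2πf = 2199 rad/s
X_L = ωL = 131 Ω
X_C = 1/(ωC) = 54.1 Ω
X = 131 − 54.1 = 76.5 Ω

76.5 Ω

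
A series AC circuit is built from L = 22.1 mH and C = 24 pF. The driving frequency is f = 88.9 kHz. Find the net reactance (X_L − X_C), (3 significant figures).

ω = 2πf = 558600 rad/s
X_L = ωL = 12300 Ω
X_C = 1/(ωC) = 74600 Ω
X = 12300 − 74600 = -62300 Ω

-62300 Ω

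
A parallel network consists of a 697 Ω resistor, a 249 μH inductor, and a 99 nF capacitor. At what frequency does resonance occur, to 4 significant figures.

ω₀ = 1/√(LC) = 1/√(0.000249 × 9.9e-08) = 201400 rad/s
f₀ = ω₀/(2π) = 32.06 kHz

32.06 kHz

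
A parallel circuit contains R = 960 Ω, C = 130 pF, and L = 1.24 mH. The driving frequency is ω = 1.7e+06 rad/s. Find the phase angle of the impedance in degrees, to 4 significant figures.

X_L = ωL = 2108 Ω
X_C = 1/(ωC) = 4525 Ω
Parallel: admittances add. Y = 1/R + 1/(jωL) + jωC
Y = (0.001042 − j0.0002534) S
|Y| = 0.001072 S → |Z| = 1/|Y| = 932.8 Ω, ∠Z = −∠Y = 13.67°

13.67°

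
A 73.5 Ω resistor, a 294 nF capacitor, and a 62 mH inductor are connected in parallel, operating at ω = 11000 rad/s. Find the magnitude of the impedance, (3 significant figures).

72.9 Ω

X_L = ωL = 682 Ω
X_C = 1/(ωC) = 309 Ω
Parallel: admittances add. Y = 1/R + 1/(jωL) + jωC
Y = (0.0136 + j0.00177) S
|Y| = 0.0137 S → |Z| = 1/|Y| = 72.9 Ω, ∠Z = −∠Y = -7.40°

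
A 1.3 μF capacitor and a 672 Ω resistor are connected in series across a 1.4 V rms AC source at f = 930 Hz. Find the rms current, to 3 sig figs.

2.04 mA

ω = 2πf = 5843 rad/s
X_C = 1/(ωC) = 132 Ω
Z = 672 − j132 Ω
|Z| = √(672² + 132²) = 685 Ω
I = V/|Z| = 1.4/685 = 2.04 mA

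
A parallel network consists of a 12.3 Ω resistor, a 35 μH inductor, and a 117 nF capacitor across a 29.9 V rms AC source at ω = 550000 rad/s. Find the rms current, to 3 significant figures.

X_L = ωL = 19.2 Ω
X_C = 1/(ωC) = 15.5 Ω
Parallel: admittances add. Y = 1/R + 1/(jωL) + jωC
Y = (0.0813 + j0.0124) S
|Y| = 0.0822 S → |Z| = 1/|Y| = 12.2 Ω, ∠Z = −∠Y = -8.67°
I = V/|Z| = 29.9/12.2 = 2.46 A

2.46 A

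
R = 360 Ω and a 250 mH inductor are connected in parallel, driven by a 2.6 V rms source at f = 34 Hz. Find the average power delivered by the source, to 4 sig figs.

ω = 2πf = 213.6 rad/s
X_L = ωL = 53.41 Ω
Parallel: admittances add. Y = 1/R + 1/(jωL)
Y = (0.002778 − j0.01872) S
|Y| = 0.01893 S → |Z| = 1/|Y| = 52.83 Ω, ∠Z = −∠Y = 81.56°
I = V/|Z| = 49.22 mA
P = VI cos φ = 2.6 × 0.04922 × cos(81.56°) = 18.78 mW

18.78 mW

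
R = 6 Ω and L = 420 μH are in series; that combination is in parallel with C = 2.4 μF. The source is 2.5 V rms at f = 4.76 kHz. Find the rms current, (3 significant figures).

79.3 mA

ω = 2πf = 29910 rad/s
X_L = ωL = 12.6 Ω
X_C = 1/(ωC) = 13.9 Ω
Branch 1 (R+jX_L): Z₁ = 6.00 + j12.6 Ω, |Z₁| = 13.9 Ω
Branch 2 (−jX_C): Z₂ = −j13.9 Ω
Parallel: Z = Z₁Z₂/(Z₁+Z₂), |Z| = 31.5 Ω, ∠Z = -12.7°
I = V/|Z| = 2.5/31.5 = 79.3 mA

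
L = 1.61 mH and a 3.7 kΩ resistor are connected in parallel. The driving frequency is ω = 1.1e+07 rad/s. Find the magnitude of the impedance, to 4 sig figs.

X_L = ωL = 17710 Ω
Parallel: admittances add. Y = 1/R + 1/(jωL)
Y = (0.0002703 − j5.647e-05) S
|Y| = 0.0002761 S → |Z| = 1/|Y| = 3622 Ω, ∠Z = −∠Y = 11.80°

3622 Ω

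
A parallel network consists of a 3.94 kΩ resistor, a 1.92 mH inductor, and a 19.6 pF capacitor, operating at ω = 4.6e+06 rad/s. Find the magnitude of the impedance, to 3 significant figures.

X_L = ωL = 8830 Ω
X_C = 1/(ωC) = 11100 Ω
Parallel: admittances add. Y = 1/R + 1/(jωL) + jωC
Y = (0.000254 − j2.31e-05) S
|Y| = 0.000255 S → |Z| = 1/|Y| = 3920 Ω, ∠Z = −∠Y = 5.19°

3920 Ω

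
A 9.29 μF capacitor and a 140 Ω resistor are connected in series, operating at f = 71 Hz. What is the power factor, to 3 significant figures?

ω = 2πf = 446.1 rad/s
X_C = 1/(ωC) = 241 Ω
Z = 140 − j241 Ω
|Z| = √(140² + 241²) = 279 Ω
∠Z = arctan(-241/140) = -59.9°
cos φ = cos(-59.9°) = 0.502

0.502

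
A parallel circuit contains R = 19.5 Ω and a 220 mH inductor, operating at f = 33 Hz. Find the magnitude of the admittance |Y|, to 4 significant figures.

ω = 2πf = 207.3 rad/s
X_L = ωL = 45.62 Ω
Parallel: admittances add. Y = 1/R + 1/(jωL)
Y = (0.05128 − j0.02192) S
|Y| = 0.05577 S → |Z| = 1/|Y| = 17.93 Ω, ∠Z = −∠Y = 23.15°

55.77 mS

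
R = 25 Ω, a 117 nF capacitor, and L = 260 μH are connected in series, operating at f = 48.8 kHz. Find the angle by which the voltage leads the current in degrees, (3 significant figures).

64.3°

ω = 2πf = 306600 rad/s
X_L = ωL = 79.7 Ω
X_C = 1/(ωC) = 27.9 Ω
Net reactance X = X_L − X_C = 51.8 Ω
Z = 25.0 + j51.8 Ω
|Z| = √(25.0² + 51.8²) = 57.6 Ω
∠Z = arctan(51.8/25.0) = 64.3°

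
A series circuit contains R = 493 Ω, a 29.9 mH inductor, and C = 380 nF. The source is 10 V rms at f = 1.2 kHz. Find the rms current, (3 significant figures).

ω = 2πf = 7540 rad/s
X_L = ωL = 225 Ω
X_C = 1/(ωC) = 349 Ω
Net reactance X = X_L − X_C = -124 Ω
Z = 493 − j124 Ω
|Z| = √(493² + 124²) = 508 Ω
I = V/|Z| = 10/508 = 19.7 mA

19.7 mA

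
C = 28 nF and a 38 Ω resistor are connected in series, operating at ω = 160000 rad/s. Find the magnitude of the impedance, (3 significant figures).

226 Ω

X_C = 1/(ωC) = 223 Ω
Z = 38.0 − j223 Ω
|Z| = √(38.0² + 223²) = 226 Ω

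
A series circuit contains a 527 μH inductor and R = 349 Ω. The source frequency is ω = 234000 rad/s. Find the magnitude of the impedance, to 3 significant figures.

370 Ω

X_L = ωL = 123 Ω
Z = 349 + j123 Ω
|Z| = √(349² + 123²) = 370 Ω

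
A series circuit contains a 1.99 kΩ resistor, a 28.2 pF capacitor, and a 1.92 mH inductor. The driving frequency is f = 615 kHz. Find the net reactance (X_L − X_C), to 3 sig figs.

ω = 2πf = 3.864e+06 rad/s
X_L = ωL = 7420 Ω
X_C = 1/(ωC) = 9180 Ω
X = 7420 − 9180 = -1760 Ω

-1760 Ω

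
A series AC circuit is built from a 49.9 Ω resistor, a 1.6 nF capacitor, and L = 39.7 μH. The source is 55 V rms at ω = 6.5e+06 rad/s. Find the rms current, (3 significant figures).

X_L = ωL = 258 Ω
X_C = 1/(ωC) = 96.2 Ω
Net reactance X = X_L − X_C = 162 Ω
Z = 49.9 + j162 Ω
|Z| = √(49.9² + 162²) = 169 Ω
I = V/|Z| = 55/169 = 325 mA

325 mA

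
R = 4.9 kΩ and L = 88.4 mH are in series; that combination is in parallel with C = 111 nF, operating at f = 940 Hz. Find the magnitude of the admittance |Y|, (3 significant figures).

ω = 2πf = 5906 rad/s
X_L = ωL = 522 Ω
X_C = 1/(ωC) = 1530 Ω
Branch 1 (R+jX_L): Z₁ = 4900 + j522 Ω, |Z₁| = 4930 Ω
Branch 2 (−jX_C): Z₂ = −j1530 Ω
Parallel: Z = Z₁Z₂/(Z₁+Z₂), |Z| = 1500 Ω, ∠Z = -72.3°
|Y| = 1/|Z| = 665 μS

665 μS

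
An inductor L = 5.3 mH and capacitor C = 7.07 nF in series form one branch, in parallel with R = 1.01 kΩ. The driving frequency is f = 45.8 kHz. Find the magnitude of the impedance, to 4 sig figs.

ω = 2πf = 287800 rad/s
X_L = ωL = 1525 Ω
X_C = 1/(ωC) = 491.5 Ω
Branch 1: Z₁ = R = 1010 Ω
Branch 2 (series LC): Z₂ = j(X_L − X_C) = j1034 Ω
Parallel: Z = Z₁Z₂/(Z₁+Z₂), |Z| = 722.4 Ω, ∠Z = 44.34°

722.4 Ω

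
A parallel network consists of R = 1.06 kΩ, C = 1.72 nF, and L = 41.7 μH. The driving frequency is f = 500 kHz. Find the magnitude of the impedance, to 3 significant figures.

413 Ω

ω = 2πf = 3.142e+06 rad/s
X_L = ωL = 131 Ω
X_C = 1/(ωC) = 185 Ω
Parallel: admittances add. Y = 1/R + 1/(jωL) + jωC
Y = (0.000943 − j0.00223) S
|Y| = 0.00242 S → |Z| = 1/|Y| = 413 Ω, ∠Z = −∠Y = 67.1°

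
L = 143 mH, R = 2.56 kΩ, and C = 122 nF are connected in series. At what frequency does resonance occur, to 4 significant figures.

ω₀ = 1/√(LC) = 1/√(0.143 × 1.22e-07) = 7571 rad/s
f₀ = ω₀/(2π) = 1.205 kHz

1.205 kHz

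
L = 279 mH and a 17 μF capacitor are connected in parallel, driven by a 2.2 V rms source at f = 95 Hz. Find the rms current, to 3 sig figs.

ω = 2πf = 596.9 rad/s
X_L = ωL = 167 Ω
X_C = 1/(ωC) = 98.5 Ω
Parallel: admittances add. Y = 1/(jωL) + jωC
Y = (0 + j0.00414) S
|Y| = 0.00414 S → |Z| = 1/|Y| = 241 Ω, ∠Z = −∠Y = -90.0°
I = V/|Z| = 2.2/241 = 9.11 mA

9.11 mA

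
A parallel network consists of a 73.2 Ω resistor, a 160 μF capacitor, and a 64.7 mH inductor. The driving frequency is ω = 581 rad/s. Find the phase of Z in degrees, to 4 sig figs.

X_L = ωL = 37.59 Ω
X_C = 1/(ωC) = 10.76 Ω
Parallel: admittances add. Y = 1/R + 1/(jωL) + jωC
Y = (0.01366 + j0.06636) S
|Y| = 0.06775 S → |Z| = 1/|Y| = 14.76 Ω, ∠Z = −∠Y = -78.37°

-78.37°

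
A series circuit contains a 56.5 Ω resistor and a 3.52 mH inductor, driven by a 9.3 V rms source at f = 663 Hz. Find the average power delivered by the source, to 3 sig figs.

1.43 W

ω = 2πf = 4166 rad/s
X_L = ωL = 14.7 Ω
Z = 56.5 + j14.7 Ω
|Z| = √(56.5² + 14.7²) = 58.4 Ω
∠Z = arctan(14.7/56.5) = 14.5°
I = V/|Z| = 159 mA
P = VI cos φ = 9.3 × 0.159 × cos(14.5°) = 1.43 W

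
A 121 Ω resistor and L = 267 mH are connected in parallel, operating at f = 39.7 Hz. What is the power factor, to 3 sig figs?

ω = 2πf = 249.4 rad/s
X_L = ωL = 66.6 Ω
Parallel: admittances add. Y = 1/R + 1/(jωL)
Y = (0.00826 − j0.0150) S
|Y| = 0.0171 S → |Z| = 1/|Y| = 58.3 Ω, ∠Z = −∠Y = 61.2°
cos φ = cos(61.2°) = 0.482

0.482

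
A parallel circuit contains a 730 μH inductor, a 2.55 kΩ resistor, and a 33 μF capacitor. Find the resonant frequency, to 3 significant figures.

ω₀ = 1/√(LC) = 1/√(0.00073 × 3.3e-05) = 6443 rad/s
f₀ = ω₀/(2π) = 1.03 kHz

1.03 kHz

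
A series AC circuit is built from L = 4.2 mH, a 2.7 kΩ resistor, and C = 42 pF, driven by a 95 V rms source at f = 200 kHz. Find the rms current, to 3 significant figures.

ω = 2πf = 1.257e+06 rad/s
X_L = ωL = 5280 Ω
X_C = 1/(ωC) = 18900 Ω
Net reactance X = X_L − X_C = -13700 Ω
Z = 2700 − j13700 Ω
|Z| = √(2700² + 13700²) = 13900 Ω
I = V/|Z| = 95/13900 = 6.82 mA

6.82 mA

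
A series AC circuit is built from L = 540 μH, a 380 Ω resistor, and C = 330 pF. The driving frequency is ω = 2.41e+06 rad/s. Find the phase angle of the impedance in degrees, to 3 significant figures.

X_L = ωL = 1300 Ω
X_C = 1/(ωC) = 1260 Ω
Net reactance X = X_L − X_C = 44.0 Ω
Z = 380 + j44.0 Ω
|Z| = √(380² + 44.0²) = 383 Ω
∠Z = arctan(44.0/380) = 6.61°

6.61°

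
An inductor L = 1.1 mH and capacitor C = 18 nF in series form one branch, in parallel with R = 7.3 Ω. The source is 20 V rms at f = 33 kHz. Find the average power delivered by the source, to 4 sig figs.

ω = 2πf = 207300 rad/s
X_L = ωL = 228.1 Ω
X_C = 1/(ωC) = 267.9 Ω
Branch 1: Z₁ = R = 7.300 Ω
Branch 2 (series LC): Z₂ = j(X_L − X_C) = −j39.86 Ω
Parallel: Z = Z₁Z₂/(Z₁+Z₂), |Z| = 7.181 Ω, ∠Z = -10.38°
I = V/|Z| = 2.785 A
P = VI cos φ = 20 × 2.785 × cos(-10.38°) = 54.79 W

54.79 W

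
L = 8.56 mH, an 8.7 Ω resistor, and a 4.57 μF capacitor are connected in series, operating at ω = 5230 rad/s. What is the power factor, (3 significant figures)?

X_L = ωL = 44.8 Ω
X_C = 1/(ωC) = 41.8 Ω
Net reactance X = X_L − X_C = 2.93 Ω
Z = 8.70 + j2.93 Ω
|Z| = √(8.70² + 2.93²) = 9.18 Ω
∠Z = arctan(2.93/8.70) = 18.6°
cos φ = cos(18.6°) = 0.948

0.948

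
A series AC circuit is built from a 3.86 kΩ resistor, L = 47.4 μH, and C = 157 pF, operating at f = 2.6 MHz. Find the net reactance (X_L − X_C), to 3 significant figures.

ω = 2πf = 1.634e+07 rad/s
X_L = ωL = 774 Ω
X_C = 1/(ωC) = 390 Ω
X = 774 − 390 = 384 Ω

384 Ω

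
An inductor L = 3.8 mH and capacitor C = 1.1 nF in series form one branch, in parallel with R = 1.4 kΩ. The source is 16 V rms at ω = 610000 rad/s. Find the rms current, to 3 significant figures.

22.5 mA

X_L = ωL = 2320 Ω
X_C = 1/(ωC) = 1490 Ω
Branch 1: Z₁ = R = 1400 Ω
Branch 2 (series LC): Z₂ = j(X_L − X_C) = j828 Ω
Parallel: Z = Z₁Z₂/(Z₁+Z₂), |Z| = 712 Ω, ∠Z = 59.4°
I = V/|Z| = 16/712 = 22.5 mA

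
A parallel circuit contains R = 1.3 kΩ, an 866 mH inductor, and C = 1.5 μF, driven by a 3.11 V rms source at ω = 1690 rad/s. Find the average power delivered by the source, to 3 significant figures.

X_L = ωL = 1460 Ω
X_C = 1/(ωC) = 394 Ω
Parallel: admittances add. Y = 1/R + 1/(jωL) + jωC
Y = (0.000769 + j0.00185) S
|Y| = 0.00201 S → |Z| = 1/|Y| = 499 Ω, ∠Z = −∠Y = -67.4°
I = V/|Z| = 6.24 mA
P = VI cos φ = 3.11 × 0.00624 × cos(-67.4°) = 7.44 mW

7.44 mW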